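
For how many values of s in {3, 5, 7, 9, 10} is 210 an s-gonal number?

2

s = 3: P(3, 20) = 210. ✓
s = 5: P(5, 12) = 210. ✓
s = 7: P(7, 9) = 189 and P(7, 10) = 235; 210 is not s-gonal.
s = 9: P(9, 8) = 204 and P(9, 9) = 261; 210 is not s-gonal.
s = 10: P(10, 7) = 175 and P(10, 8) = 232; 210 is not s-gonal.
Hits: s ∈ {3, 5} → 2.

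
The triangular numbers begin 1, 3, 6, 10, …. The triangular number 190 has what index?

Set n(n+1)/2 = 190, giving n² + n − 380 = 0.
So n = (-1 + 39) / 2 = 38/2 = 19.

19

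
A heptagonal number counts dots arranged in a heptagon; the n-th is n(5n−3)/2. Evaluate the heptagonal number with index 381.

362331

The 381st heptagonal number is n(5n−3)/2 with n = 381.
381·(5·381 − 3)/2 = 381·1902/2 = 381·951 = 362331.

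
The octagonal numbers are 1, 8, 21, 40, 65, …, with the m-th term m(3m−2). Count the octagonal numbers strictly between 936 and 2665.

12

The n-th octagonal number is n(3n−2).
Smallest index with value > 936: n = 19 (giving 1045).
Largest index with value < 2665: n = 30 (giving 2640).
Indices 19 through 30: 12 terms.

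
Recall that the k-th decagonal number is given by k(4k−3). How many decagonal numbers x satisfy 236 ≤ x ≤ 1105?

The n-th decagonal number is n(4n−3).
Smallest index with value ≥ 236: n = 9 (giving 297).
Largest index with value ≤ 1105: n = 17 (giving 1105).
Indices 9 through 17: 9 terms.

9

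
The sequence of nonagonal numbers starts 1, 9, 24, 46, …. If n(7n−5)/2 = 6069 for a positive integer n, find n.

42

Set n(7n−5)/2 = 6069, giving 7n² − 5n − 12138 = 0.
The discriminant is 25 + 56·6069 = 339889, and √339889 = 583.
So n = (5 + 583) / 14 = 588/14 = 42.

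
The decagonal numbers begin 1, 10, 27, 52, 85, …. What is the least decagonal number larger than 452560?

453265

Solve n(4n−3) > 452560 for integer n.
The largest n with value ≤ 452560 is 336 (since 450576 ≤ 452560 < 453265), so the first above is n = 337, value 453265.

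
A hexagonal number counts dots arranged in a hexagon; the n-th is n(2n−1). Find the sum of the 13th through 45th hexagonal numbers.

Σ i(2i−1) = 2Σi² − Σi over i = 13..45.
Σi = 1035 − 78 = 957 and Σi² = 31395 − 650 = 30745.
2·30745 − 1·957 = 60533.

60533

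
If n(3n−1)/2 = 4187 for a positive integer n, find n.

Set n(3n−1)/2 = 4187, giving 3n² − n − 8374 = 0.
So n = (1 + 317) / 6 = 318/6 = 53.

53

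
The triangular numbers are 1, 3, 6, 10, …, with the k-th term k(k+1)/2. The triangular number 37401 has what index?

Set n(n+1)/2 = 37401, giving n² + n − 74802 = 0.
The discriminant is 1 + 8·37401 = 299209, and √299209 = 547.
So n = (-1 + 547) / 2 = 546/2 = 273.

273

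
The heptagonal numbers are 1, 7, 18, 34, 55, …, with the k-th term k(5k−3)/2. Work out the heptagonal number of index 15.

540

The 15th heptagonal number is n(5n−3)/2 with n = 15.
15·(5·15 − 3)/2 = 15·72/2 = 15·36 = 540.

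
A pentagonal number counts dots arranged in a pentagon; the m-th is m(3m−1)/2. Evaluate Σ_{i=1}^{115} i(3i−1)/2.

767050

Σ i(3i−1)/2 = (3Σi² − Σi) / 2 over i = 1..115.
Σi = 6670 and Σi² = 513590.
(3·513590 − 1·6670) / 2 = 1534100/2 = 767050.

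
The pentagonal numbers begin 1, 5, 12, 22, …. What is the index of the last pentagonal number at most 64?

6

Solve n(3n−1)/2 ≤ 64 for integer n.
n = 6 gives 51 ≤ 64, while n = 7 gives 70 > 64; so the answer is index 6.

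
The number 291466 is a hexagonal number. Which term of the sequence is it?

382

Set n(2n−1) = 291466, giving 2n² − n − 291466 = 0.
The discriminant is 1 + 8·291466 = 2331729, and √2331729 = 1527.
So n = (1 + 1527) / 4 = 1528/4 = 382.
Check: 382·(2·382 − 1) = 291466. ✓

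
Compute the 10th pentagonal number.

145

10·(3·10 − 1)/2 = 10·29/2 = 145.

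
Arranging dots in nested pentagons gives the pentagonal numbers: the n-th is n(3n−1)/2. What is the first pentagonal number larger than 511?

Solve n(3n−1)/2 > 511 for integer n.
The largest n with value ≤ 511 is 18 (since 477 ≤ 511 < 532), so the first above is n = 19, value 532.

532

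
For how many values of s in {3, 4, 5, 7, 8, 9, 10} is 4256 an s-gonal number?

s = 3: P(3, 91) = 4186 and P(3, 92) = 4278; 4256 is not s-gonal.
s = 4: P(4, 65) = 4225 and P(4, 66) = 4356; 4256 is not s-gonal.
s = 5: P(5, 53) = 4187 and P(5, 54) = 4347; 4256 is not s-gonal.
s = 7: P(7, 41) = 4141 and P(7, 42) = 4347; 4256 is not s-gonal.
s = 8: P(8, 38) = 4256. ✓
s = 9: P(9, 35) = 4200 and P(9, 36) = 4446; 4256 is not s-gonal.
s = 10: P(10, 32) = 4000 and P(10, 33) = 4257; 4256 is not s-gonal.
Hits: s ∈ {8} → 1.

1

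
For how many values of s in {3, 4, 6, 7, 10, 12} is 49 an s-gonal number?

s = 3: P(3, 9) = 45 and P(3, 10) = 55; 49 is not s-gonal.
s = 4: P(4, 7) = 49. ✓
s = 6: P(6, 5) = 45 and P(6, 6) = 66; 49 is not s-gonal.
s = 7: P(7, 4) = 34 and P(7, 5) = 55; 49 is not s-gonal.
s = 10: P(10, 3) = 27 and P(10, 4) = 52; 49 is not s-gonal.
s = 12: P(12, 3) = 33 and P(12, 4) = 64; 49 is not s-gonal.
Hits: s ∈ {4} → 1.

1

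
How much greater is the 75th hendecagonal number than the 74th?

667

Consecutive hendecagonal numbers differ by 9n − 8: here 9·75 − 8 = 667.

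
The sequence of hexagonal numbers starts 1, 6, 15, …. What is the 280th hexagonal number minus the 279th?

Consecutive hexagonal numbers differ by 4n − 3: here 4·280 − 3 = 1117.

1117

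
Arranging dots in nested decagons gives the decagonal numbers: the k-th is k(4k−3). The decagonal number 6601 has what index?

41

Set n(4n−3) = 6601, giving 4n² − 3n − 6601 = 0.
The discriminant is 9 + 16·6601 = 105625, and √105625 = 325.
So n = (3 + 325) / 8 = 328/8 = 41.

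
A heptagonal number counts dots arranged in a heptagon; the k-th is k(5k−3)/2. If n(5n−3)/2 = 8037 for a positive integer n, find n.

Set n(5n−3)/2 = 8037, giving 5n² − 3n − 16074 = 0.
So n = (3 + 567) / 10 = 570/10 = 57.

57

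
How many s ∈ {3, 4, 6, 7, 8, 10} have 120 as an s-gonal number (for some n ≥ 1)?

2

s = 3: P(3, 15) = 120. ✓
s = 4: P(4, 10) = 100 and P(4, 11) = 121; 120 is not s-gonal.
s = 6: P(6, 8) = 120. ✓
s = 7: P(7, 7) = 112 and P(7, 8) = 148; 120 is not s-gonal.
s = 8: P(8, 6) = 96 and P(8, 7) = 133; 120 is not s-gonal.
s = 10: P(10, 5) = 85 and P(10, 6) = 126; 120 is not s-gonal.
Hits: s ∈ {3, 6} → 2.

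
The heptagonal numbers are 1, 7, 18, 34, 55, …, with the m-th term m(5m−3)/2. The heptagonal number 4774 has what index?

Set n(5n−3)/2 = 4774, giving 5n² − 3n − 9548 = 0.
So n = (3 + 437) / 10 = 440/10 = 44.

44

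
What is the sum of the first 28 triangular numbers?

Σ i(i+1)/2 = (Σi² + Σi) / 2 over i = 1..28.
Σi = 406 and Σi² = 7714.
(1·7714 + 1·406) / 2 = 8120/2 = 4060.

4060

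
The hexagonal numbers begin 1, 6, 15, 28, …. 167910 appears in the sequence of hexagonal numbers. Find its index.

Set n(2n−1) = 167910, giving 2n² − n − 167910 = 0.
The discriminant is 1 + 8·167910 = 1343281, and √1343281 = 1159.
So n = (1 + 1159) / 4 = 1160/4 = 290.

290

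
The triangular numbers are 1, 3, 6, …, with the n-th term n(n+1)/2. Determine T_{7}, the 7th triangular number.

28

7·8/2 = 56/2 = 28.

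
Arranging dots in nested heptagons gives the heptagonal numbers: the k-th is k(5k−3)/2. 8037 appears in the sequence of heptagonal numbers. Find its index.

57

Set n(5n−3)/2 = 8037, giving 5n² − 3n − 16074 = 0.
So n = (3 + 567) / 10 = 570/10 = 57.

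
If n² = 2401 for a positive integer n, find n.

We need n² = 2401, so n = √2401 = 49.
Check: 49² = 2401. ✓

49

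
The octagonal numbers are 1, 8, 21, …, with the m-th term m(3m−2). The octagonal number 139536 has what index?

216

Set n(3n−2) = 139536, giving 3n² − 2n − 139536 = 0.
So n = (2 + 1294) / 6 = 1296/6 = 216.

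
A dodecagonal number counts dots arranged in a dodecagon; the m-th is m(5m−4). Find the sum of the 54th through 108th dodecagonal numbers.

1855755

Σ i(5i−4) = 5Σi² − 4Σi over i = 54..108.
Σi = 5886 − 1431 = 4455 and Σi² = 425754 − 51039 = 374715.
5·374715 − 4·4455 = 1855755.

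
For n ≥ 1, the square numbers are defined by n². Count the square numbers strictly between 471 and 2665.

30

The n-th square number is n².
Smallest index with value > 471: n = 22 (giving 484).
Largest index with value < 2665: n = 51 (giving 2601).
Indices 22 through 51: 30 terms.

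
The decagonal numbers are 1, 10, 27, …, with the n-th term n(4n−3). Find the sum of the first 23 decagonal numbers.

16468

Σ i(4i−3) = 4Σi² − 3Σi over i = 1..23.
Σi = 276 and Σi² = 4324.
4·4324 − 3·276 = 16468.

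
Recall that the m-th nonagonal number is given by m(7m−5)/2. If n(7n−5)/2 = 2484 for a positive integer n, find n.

Set n(7n−5)/2 = 2484, giving 7n² − 5n − 4968 = 0.
The discriminant is 25 + 56·2484 = 139129, and √139129 = 373.
So n = (5 + 373) / 14 = 378/14 = 27.
Check: 27·(7·27 − 5)/2 = 2484. ✓

27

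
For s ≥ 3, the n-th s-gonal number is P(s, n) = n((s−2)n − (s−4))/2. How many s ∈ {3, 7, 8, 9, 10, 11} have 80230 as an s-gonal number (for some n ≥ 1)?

s = 3: P(3, 400) = 80200 and P(3, 401) = 80601; 80230 is not s-gonal.
s = 7: P(7, 179) = 79834 and P(7, 180) = 80730; 80230 is not s-gonal.
s = 8: P(8, 163) = 79381 and P(8, 164) = 80360; 80230 is not s-gonal.
s = 9: P(9, 151) = 79426 and P(9, 152) = 80484; 80230 is not s-gonal.
s = 10: P(10, 142) = 80230. ✓
s = 11: P(11, 133) = 79135 and P(11, 134) = 80333; 80230 is not s-gonal.
Hits: s ∈ {10} → 1.

1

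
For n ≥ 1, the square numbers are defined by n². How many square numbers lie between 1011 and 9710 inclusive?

The n-th square number is n².
Smallest index with value ≥ 1011: n = 32 (giving 1024).
Largest index with value ≤ 9710: n = 98 (giving 9604).
Indices 32 through 98: 67 terms.

67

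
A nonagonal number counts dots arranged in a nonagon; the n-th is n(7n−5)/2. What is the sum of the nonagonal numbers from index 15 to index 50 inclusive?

143760

Σ i(7i−5)/2 = (7Σi² − 5Σi) / 2 over i = 15..50.
Σi = 1275 − 105 = 1170 and Σi² = 42925 − 1015 = 41910.
(7·41910 − 5·1170) / 2 = 287520/2 = 143760.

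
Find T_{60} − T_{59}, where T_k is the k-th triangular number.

Consecutive triangular numbers differ by n: T_{60} − T_{59} = 60.

60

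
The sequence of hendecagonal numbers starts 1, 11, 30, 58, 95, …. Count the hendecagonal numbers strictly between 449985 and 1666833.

The n-th hendecagonal number is n(9n−7)/2.
Smallest index with value > 449985: n = 317 (giving 451091).
Largest index with value < 1666833: n = 608 (giving 1661360).
Indices 317 through 608: 292 terms.

292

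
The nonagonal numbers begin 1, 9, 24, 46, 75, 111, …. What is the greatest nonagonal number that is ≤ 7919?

Solve n(7n−5)/2 ≤ 7919 for integer n.
n = 47 gives 7614 ≤ 7919, while n = 48 gives 7944 > 7919; so the answer is 7614.

7614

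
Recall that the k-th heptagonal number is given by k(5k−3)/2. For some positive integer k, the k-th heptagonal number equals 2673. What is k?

33

Set n(5n−3)/2 = 2673, giving 5n² − 3n − 5346 = 0.
The discriminant is 9 + 40·2673 = 106929, and √106929 = 327.
So n = (3 + 327) / 10 = 330/10 = 33.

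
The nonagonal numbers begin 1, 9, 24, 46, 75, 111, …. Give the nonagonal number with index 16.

16·(7·16 − 5)/2 = 16·107/2 = 856.

856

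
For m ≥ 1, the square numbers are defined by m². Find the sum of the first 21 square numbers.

3311

Σ_{i=1}^{21} i² = 21·22·43/6 = 3311.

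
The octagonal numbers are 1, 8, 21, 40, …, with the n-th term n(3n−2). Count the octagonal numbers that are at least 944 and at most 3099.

14

The n-th octagonal number is n(3n−2).
Smallest index with value ≥ 944: n = 19 (giving 1045).
Largest index with value ≤ 3099: n = 32 (giving 3008).
Indices 19 through 32: 14 terms.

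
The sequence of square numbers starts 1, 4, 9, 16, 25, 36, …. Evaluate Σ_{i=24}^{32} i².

7116

Σ_{i=24}^{32} i² = 11440 − 4324 = 7116.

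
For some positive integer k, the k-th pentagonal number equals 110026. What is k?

271

Set n(3n−1)/2 = 110026, giving 3n² − n − 220052 = 0.
The discriminant is 1 + 24·110026 = 2640625, and √2640625 = 1625.
So n = (1 + 1625) / 6 = 1626/6 = 271.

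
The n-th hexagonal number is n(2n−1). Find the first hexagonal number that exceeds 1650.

Solve n(2n−1) > 1650 for integer n.
The largest n with value ≤ 1650 is 28 (since 1540 ≤ 1650 < 1653), so the first above is n = 29, value 1653.

1653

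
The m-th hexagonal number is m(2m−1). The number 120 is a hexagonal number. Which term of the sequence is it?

Set n(2n−1) = 120, giving 2n² − n − 120 = 0.
So n = (1 + 31) / 4 = 32/4 = 8.

8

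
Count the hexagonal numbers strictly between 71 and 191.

4

The n-th hexagonal number is n(2n−1).
Smallest index with value > 71: n = 7 (giving 91).
Largest index with value < 191: n = 10 (giving 190).
Indices 7 through 10: 4 terms.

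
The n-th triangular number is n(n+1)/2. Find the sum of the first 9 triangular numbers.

Σ i(i+1)/2 = (Σi² + Σi) / 2 over i = 1..9.
Σi = 45 and Σi² = 285.
(1·285 + 1·45) / 2 = 330/2 = 165.

165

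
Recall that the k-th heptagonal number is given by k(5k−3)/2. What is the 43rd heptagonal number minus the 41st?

43·(5·43 − 3)/2 = 4558 and 41·(5·41 − 3)/2 = 4141.
Difference: 4558 − 4141 = 417.

417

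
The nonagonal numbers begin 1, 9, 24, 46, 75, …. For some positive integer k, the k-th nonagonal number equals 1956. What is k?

Set n(7n−5)/2 = 1956, giving 7n² − 5n − 3912 = 0.
So n = (5 + 331) / 14 = 336/14 = 24.

24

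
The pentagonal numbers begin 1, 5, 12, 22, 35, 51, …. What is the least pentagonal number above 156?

176

Solve n(3n−1)/2 > 156 for integer n.
The largest n with value ≤ 156 is 10 (since 145 ≤ 156 < 176), so the first above is n = 11, value 176.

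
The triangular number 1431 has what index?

53

Set n(n+1)/2 = 1431, giving n² + n − 2862 = 0.
The discriminant is 1 + 8·1431 = 11449, and √11449 = 107.
So n = (-1 + 107) / 2 = 106/2 = 53.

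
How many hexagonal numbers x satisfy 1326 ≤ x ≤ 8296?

39

The n-th hexagonal number is n(2n−1).
Smallest index with value ≥ 1326: n = 26 (giving 1326).
Largest index with value ≤ 8296: n = 64 (giving 8128).
Indices 26 through 64: 39 terms.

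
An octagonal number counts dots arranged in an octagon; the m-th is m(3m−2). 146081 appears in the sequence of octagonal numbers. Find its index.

221

Set n(3n−2) = 146081, giving 3n² − 2n − 146081 = 0.
The discriminant is 4 + 12·146081 = 1752976, and √1752976 = 1324.
So n = (2 + 1324) / 6 = 1326/6 = 221.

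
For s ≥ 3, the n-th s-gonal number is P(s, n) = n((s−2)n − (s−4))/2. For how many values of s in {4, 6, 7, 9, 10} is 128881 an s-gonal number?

1

s = 4: P(4, 359) = 128881. ✓
s = 6: P(6, 254) = 128778 and P(6, 255) = 129795; 128881 is not s-gonal.
s = 7: P(7, 227) = 128482 and P(7, 228) = 129618; 128881 is not s-gonal.
s = 9: P(9, 192) = 128544 and P(9, 193) = 129889; 128881 is not s-gonal.
s = 10: P(10, 179) = 127627 and P(10, 180) = 129060; 128881 is not s-gonal.
Hits: s ∈ {4} → 1.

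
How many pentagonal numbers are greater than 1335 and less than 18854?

82

The n-th pentagonal number is n(3n−1)/2.
Smallest index with value > 1335: n = 31 (giving 1426).
Largest index with value < 18854: n = 112 (giving 18760).
Indices 31 through 112: 82 terms.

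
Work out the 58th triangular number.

1711

58·59/2 = 3422/2 = 1711.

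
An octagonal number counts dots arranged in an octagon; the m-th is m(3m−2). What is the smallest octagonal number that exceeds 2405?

2465

Solve n(3n−2) > 2405 for integer n.
The largest n with value ≤ 2405 is 28 (since 2296 ≤ 2405 < 2465), so the first above is n = 29, value 2465.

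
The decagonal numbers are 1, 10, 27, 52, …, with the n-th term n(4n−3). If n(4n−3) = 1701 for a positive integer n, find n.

21

Set n(4n−3) = 1701, giving 4n² − 3n − 1701 = 0.
The discriminant is 9 + 16·1701 = 27225, and √27225 = 165.
So n = (3 + 165) / 8 = 168/8 = 21.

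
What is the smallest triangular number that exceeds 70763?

70876

Solve n(n+1)/2 > 70763 for integer n.
The largest n with value ≤ 70763 is 375 (since 70500 ≤ 70763 < 70876), so the first above is n = 376, value 70876.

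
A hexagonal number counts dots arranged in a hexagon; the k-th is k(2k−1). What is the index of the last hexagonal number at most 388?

14

Solve n(2n−1) ≤ 388 for integer n.
n = 14 gives 378 ≤ 388, while n = 15 gives 435 > 388; so the answer is index 14.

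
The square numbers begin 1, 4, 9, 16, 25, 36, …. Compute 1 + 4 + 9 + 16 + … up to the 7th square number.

140

Σ_{i=1}^{7} i² = 7·8·15/6 = 140.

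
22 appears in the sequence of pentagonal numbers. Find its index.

Set n(3n−1)/2 = 22, giving 3n² − n − 44 = 0.
The discriminant is 1 + 24·22 = 529, and √529 = 23.
So n = (1 + 23) / 6 = 24/6 = 4.

4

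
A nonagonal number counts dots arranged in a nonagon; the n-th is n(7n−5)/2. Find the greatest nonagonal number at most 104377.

104319

Solve n(7n−5)/2 ≤ 104377 for integer n.
n = 173 gives 104319 ≤ 104377, while n = 174 gives 105531 > 104377; so the answer is 104319.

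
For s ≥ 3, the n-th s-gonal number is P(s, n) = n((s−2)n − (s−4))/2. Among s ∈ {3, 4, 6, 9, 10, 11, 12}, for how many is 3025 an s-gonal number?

2

s = 3: P(3, 77) = 3003 and P(3, 78) = 3081; 3025 is not s-gonal.
s = 4: P(4, 55) = 3025. ✓
s = 6: P(6, 39) = 3003 and P(6, 40) = 3160; 3025 is not s-gonal.
s = 9: P(9, 29) = 2871 and P(9, 30) = 3075; 3025 is not s-gonal.
s = 10: P(10, 27) = 2835 and P(10, 28) = 3052; 3025 is not s-gonal.
s = 11: P(11, 26) = 2951 and P(11, 27) = 3186; 3025 is not s-gonal.
s = 12: P(12, 25) = 3025. ✓
Hits: s ∈ {4, 12} → 2.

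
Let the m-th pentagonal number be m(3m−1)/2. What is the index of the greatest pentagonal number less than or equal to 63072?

205

Solve n(3n−1)/2 ≤ 63072 for integer n.
n = 205 gives 62935 ≤ 63072, while n = 206 gives 63551 > 63072; so the answer is index 205.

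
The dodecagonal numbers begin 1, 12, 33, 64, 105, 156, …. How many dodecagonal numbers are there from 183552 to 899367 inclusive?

233

The n-th dodecagonal number is n(5n−4).
Smallest index with value ≥ 183552: n = 192 (giving 183552).
Largest index with value ≤ 899367: n = 424 (giving 897184).
Indices 192 through 424: 233 terms.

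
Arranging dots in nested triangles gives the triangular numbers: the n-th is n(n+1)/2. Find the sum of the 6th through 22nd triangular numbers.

1989

Σ i(i+1)/2 = (Σi² + Σi) / 2 over i = 6..22.
Σi = 253 − 15 = 238 and Σi² = 3795 − 55 = 3740.
(1·3740 + 1·238) / 2 = 3978/2 = 1989.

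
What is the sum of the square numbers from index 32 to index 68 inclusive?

Σ_{i=32}^{68} i² = 107134 − 10416 = 96718.

96718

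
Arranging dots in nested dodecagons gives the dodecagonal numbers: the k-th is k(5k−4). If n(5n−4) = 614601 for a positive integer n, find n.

Set n(5n−4) = 614601, giving 5n² − 4n − 614601 = 0.
So n = (4 + 3506) / 10 = 3510/10 = 351.
Check: 351·(5·351 − 4) = 614601. ✓

351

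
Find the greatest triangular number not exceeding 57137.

56953

Solve n(n+1)/2 ≤ 57137 for integer n.
n = 337 gives 56953 ≤ 57137, while n = 338 gives 57291 > 57137; so the answer is 56953.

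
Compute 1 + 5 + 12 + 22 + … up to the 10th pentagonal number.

Σ i(3i−1)/2 = (3Σi² − Σi) / 2 over i = 1..10.
Σi = 55 and Σi² = 385.
(3·385 − 1·55) / 2 = 1100/2 = 550.

550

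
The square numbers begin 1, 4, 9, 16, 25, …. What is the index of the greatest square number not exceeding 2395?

48

Solve n² ≤ 2395 for integer n.
n = 48 gives 2304 ≤ 2395, while n = 49 gives 2401 > 2395; so the answer is index 48.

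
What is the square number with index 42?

The 42nd square number is n² with n = 42.
42² = 1764.

1764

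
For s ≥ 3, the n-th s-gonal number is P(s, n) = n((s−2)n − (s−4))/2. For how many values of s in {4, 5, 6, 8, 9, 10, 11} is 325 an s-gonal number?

2

s = 4: P(4, 18) = 324 and P(4, 19) = 361; 325 is not s-gonal.
s = 5: P(5, 14) = 287 and P(5, 15) = 330; 325 is not s-gonal.
s = 6: P(6, 13) = 325. ✓
s = 8: P(8, 10) = 280 and P(8, 11) = 341; 325 is not s-gonal.
s = 9: P(9, 10) = 325. ✓
s = 10: P(10, 9) = 297 and P(10, 10) = 370; 325 is not s-gonal.
s = 11: P(11, 8) = 260 and P(11, 9) = 333; 325 is not s-gonal.
Hits: s ∈ {6, 9} → 2.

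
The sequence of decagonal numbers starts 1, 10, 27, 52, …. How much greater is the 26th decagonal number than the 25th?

201

Consecutive decagonal numbers differ by 8n − 7: here 8·26 − 7 = 201.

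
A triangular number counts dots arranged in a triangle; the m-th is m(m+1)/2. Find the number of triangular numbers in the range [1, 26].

The n-th triangular number is n(n+1)/2.
Smallest index with value ≥ 1: n = 1 (giving 1).
Largest index with value ≤ 26: n = 6 (giving 21).
Indices 1 through 6: 6 terms.

6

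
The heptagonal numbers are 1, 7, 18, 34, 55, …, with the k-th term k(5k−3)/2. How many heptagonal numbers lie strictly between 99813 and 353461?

176

The n-th heptagonal number is n(5n−3)/2.
Smallest index with value > 99813: n = 201 (giving 100701).
Largest index with value < 353461: n = 376 (giving 352876).
Indices 201 through 376: 176 terms.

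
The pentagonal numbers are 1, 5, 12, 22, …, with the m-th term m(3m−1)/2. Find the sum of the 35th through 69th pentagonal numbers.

Σ i(3i−1)/2 = (3Σi² − Σi) / 2 over i = 35..69.
Σi = 2415 − 595 = 1820 and Σi² = 111895 − 13685 = 98210.
(3·98210 − 1·1820) / 2 = 292810/2 = 146405.

146405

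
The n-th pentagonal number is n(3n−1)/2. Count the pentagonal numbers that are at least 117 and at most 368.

7

The n-th pentagonal number is n(3n−1)/2.
Smallest index with value ≥ 117: n = 9 (giving 117).
Largest index with value ≤ 368: n = 15 (giving 330).
Indices 9 through 15: 7 terms.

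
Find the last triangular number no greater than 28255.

Solve n(n+1)/2 ≤ 28255 for integer n.
n = 237 gives 28203 ≤ 28255, while n = 238 gives 28441 > 28255; so the answer is 28203.

28203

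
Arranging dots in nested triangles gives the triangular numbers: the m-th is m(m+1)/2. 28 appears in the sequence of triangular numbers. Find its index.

Set n(n+1)/2 = 28, giving n² + n − 56 = 0.
So n = (-1 + 15) / 2 = 14/2 = 7.

7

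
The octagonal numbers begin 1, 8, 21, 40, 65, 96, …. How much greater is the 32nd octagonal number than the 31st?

Consecutive octagonal numbers differ by 6n − 5: here 6·32 − 5 = 187.

187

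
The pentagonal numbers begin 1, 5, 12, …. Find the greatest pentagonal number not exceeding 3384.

Solve n(3n−1)/2 ≤ 3384 for integer n.
n = 47 gives 3290 ≤ 3384, while n = 48 gives 3432 > 3384; so the answer is 3290.

3290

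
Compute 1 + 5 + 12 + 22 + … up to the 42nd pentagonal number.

Σ i(3i−1)/2 = (3Σi² − Σi) / 2 over i = 1..42.
Σi = 903 and Σi² = 25585.
(3·25585 − 1·903) / 2 = 75852/2 = 37926.

37926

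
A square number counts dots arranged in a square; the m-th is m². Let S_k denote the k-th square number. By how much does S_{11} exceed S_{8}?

11² = 121 and 8² = 64.
Difference: 121 − 64 = 57.

57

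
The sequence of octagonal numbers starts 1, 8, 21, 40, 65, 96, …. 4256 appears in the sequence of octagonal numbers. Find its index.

Set n(3n−2) = 4256, giving 3n² − 2n − 4256 = 0.
The discriminant is 4 + 12·4256 = 51076, and √51076 = 226.
So n = (2 + 226) / 6 = 228/6 = 38.
Check: 38·(3·38 − 2) = 4256. ✓

38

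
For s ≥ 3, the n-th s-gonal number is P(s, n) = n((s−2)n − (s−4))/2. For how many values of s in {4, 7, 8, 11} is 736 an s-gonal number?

s = 4: P(4, 27) = 729 and P(4, 28) = 784; 736 is not s-gonal.
s = 7: P(7, 17) = 697 and P(7, 18) = 783; 736 is not s-gonal.
s = 8: P(8, 16) = 736. ✓
s = 11: P(11, 13) = 715 and P(11, 14) = 833; 736 is not s-gonal.
Hits: s ∈ {8} → 1.

1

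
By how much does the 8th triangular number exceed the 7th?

8

Consecutive triangular numbers differ by n: T_{8} − T_{7} = 8.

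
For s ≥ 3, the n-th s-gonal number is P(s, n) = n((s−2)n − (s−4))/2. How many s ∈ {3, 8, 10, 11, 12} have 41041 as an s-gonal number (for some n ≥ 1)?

2

s = 3: P(3, 286) = 41041. ✓
s = 8: P(8, 117) = 40833 and P(8, 118) = 41536; 41041 is not s-gonal.
s = 10: P(10, 101) = 40501 and P(10, 102) = 41310; 41041 is not s-gonal.
s = 11: P(11, 95) = 40280 and P(11, 96) = 41136; 41041 is not s-gonal.
s = 12: P(12, 91) = 41041. ✓
Hits: s ∈ {3, 12} → 2.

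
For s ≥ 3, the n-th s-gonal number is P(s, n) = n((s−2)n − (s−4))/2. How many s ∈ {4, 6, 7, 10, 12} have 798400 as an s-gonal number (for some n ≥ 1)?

1

s = 4: P(4, 893) = 797449 and P(4, 894) = 799236; 798400 is not s-gonal.
s = 6: P(6, 632) = 798216 and P(6, 633) = 800745; 798400 is not s-gonal.
s = 7: P(7, 565) = 797215 and P(7, 566) = 800041; 798400 is not s-gonal.
s = 10: P(10, 447) = 797895 and P(10, 448) = 801472; 798400 is not s-gonal.
s = 12: P(12, 400) = 798400. ✓
Hits: s ∈ {12} → 1.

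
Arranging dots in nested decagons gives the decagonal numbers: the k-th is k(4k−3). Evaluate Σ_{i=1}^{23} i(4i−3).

16468

Σ i(4i−3) = 4Σi² − 3Σi over i = 1..23.
Σi = 276 and Σi² = 4324.
4·4324 − 3·276 = 16468.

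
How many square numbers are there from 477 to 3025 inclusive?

The n-th square number is n².
Smallest index with value ≥ 477: n = 22 (giving 484).
Largest index with value ≤ 3025: n = 55 (giving 3025).
Indices 22 through 55: 34 terms.

34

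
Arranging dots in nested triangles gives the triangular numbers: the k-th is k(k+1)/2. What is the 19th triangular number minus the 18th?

19

Consecutive triangular numbers differ by n: T_{19} − T_{18} = 19.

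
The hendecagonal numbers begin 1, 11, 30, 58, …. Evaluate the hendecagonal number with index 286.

367081

286·(9·286 − 7)/2 = 286·2567/2 = 367081.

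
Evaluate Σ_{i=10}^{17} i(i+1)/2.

804

Σ i(i+1)/2 = (Σi² + Σi) / 2 over i = 10..17.
Σi = 153 − 45 = 108 and Σi² = 1785 − 285 = 1500.
(1·1500 + 1·108) / 2 = 1608/2 = 804.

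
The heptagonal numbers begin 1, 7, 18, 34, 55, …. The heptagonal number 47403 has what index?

138

Set n(5n−3)/2 = 47403, giving 5n² − 3n − 94806 = 0.
So n = (3 + 1377) / 10 = 1380/10 = 138.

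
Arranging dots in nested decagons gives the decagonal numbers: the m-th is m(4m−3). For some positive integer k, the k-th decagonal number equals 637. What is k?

13

Set n(4n−3) = 637, giving 4n² − 3n − 637 = 0.
So n = (3 + 101) / 8 = 104/8 = 13.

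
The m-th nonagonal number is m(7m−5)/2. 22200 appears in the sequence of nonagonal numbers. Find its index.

80

Set n(7n−5)/2 = 22200, giving 7n² − 5n − 44400 = 0.
The discriminant is 25 + 56·22200 = 1243225, and √1243225 = 1115.
So n = (5 + 1115) / 14 = 1120/14 = 80.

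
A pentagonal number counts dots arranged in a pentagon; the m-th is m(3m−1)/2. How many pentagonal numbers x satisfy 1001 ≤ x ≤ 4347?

The n-th pentagonal number is n(3n−1)/2.
Smallest index with value ≥ 1001: n = 26 (giving 1001).
Largest index with value ≤ 4347: n = 54 (giving 4347).
Indices 26 through 54: 29 terms.

29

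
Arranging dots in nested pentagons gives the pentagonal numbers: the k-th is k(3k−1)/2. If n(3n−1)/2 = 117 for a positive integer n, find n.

9

Set n(3n−1)/2 = 117, giving 3n² − n − 234 = 0.
So n = (1 + 53) / 6 = 54/6 = 9.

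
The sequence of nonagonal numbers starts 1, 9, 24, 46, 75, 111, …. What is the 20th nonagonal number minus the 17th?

20·(7·20 − 5)/2 = 1350 and 17·(7·17 − 5)/2 = 969.
Difference: 1350 − 969 = 381.

381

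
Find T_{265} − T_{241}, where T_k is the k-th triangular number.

265·266/2 = 35245 and 241·242/2 = 29161.
Difference: 35245 − 29161 = 6084.

6084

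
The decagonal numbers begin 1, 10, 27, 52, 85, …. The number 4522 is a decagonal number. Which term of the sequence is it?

34

Set n(4n−3) = 4522, giving 4n² − 3n − 4522 = 0.
So n = (3 + 269) / 8 = 272/8 = 34.
Check: 34·(4·34 − 3) = 4522. ✓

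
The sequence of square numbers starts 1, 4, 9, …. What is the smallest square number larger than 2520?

2601

Solve n² > 2520 for integer n.
The largest n with value ≤ 2520 is 50 (since 2500 ≤ 2520 < 2601), so the first above is n = 51, value 2601.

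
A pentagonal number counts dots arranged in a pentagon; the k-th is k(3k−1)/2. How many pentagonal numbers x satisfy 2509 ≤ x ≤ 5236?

The n-th pentagonal number is n(3n−1)/2.
Smallest index with value ≥ 2509: n = 42 (giving 2625).
Largest index with value ≤ 5236: n = 59 (giving 5192).
Indices 42 through 59: 18 terms.

18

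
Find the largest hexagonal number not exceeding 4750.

Solve n(2n−1) ≤ 4750 for integer n.
n = 48 gives 4560 ≤ 4750, while n = 49 gives 4753 > 4750; so the answer is 4560.

4560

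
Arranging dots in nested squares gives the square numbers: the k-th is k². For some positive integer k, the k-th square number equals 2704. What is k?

52

We need n² = 2704, so n = √2704 = 52.
Check: 52² = 2704. ✓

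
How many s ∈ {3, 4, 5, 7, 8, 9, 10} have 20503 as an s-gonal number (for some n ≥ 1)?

s = 3: P(3, 202) = 20503. ✓
s = 4: P(4, 143) = 20449 and P(4, 144) = 20736; 20503 is not s-gonal.
s = 5: P(5, 117) = 20475 and P(5, 118) = 20827; 20503 is not s-gonal.
s = 7: P(7, 90) = 20115 and P(7, 91) = 20566; 20503 is not s-gonal.
s = 8: P(8, 83) = 20501 and P(8, 84) = 21000; 20503 is not s-gonal.
s = 9: P(9, 76) = 20026 and P(9, 77) = 20559; 20503 is not s-gonal.
s = 10: P(10, 71) = 19951 and P(10, 72) = 20520; 20503 is not s-gonal.
Hits: s ∈ {3} → 1.

1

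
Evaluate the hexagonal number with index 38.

The 38th hexagonal number is n(2n−1) with n = 38.
38·(2·38 − 1) = 38·75 = 2850.

2850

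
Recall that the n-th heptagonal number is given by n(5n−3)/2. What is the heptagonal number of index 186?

86211

The 186th heptagonal number is n(5n−3)/2 with n = 186.
186·(5·186 − 3)/2 = 186·927/2 = 86211.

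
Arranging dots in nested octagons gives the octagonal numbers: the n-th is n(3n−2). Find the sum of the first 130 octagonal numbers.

Σ i(3i−2) = 3Σi² − 2Σi over i = 1..130.
Σi = 8515 and Σi² = 740805.
3·740805 − 2·8515 = 2205385.

2205385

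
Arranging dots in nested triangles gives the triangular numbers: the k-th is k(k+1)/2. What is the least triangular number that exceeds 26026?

Solve n(n+1)/2 > 26026 for integer n.
The largest n with value ≤ 26026 is 227 (since 25878 ≤ 26026 < 26106), so the first above is n = 228, value 26106.

26106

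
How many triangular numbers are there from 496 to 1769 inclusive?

The n-th triangular number is n(n+1)/2.
Smallest index with value ≥ 496: n = 31 (giving 496).
Largest index with value ≤ 1769: n = 58 (giving 1711).
Indices 31 through 58: 28 terms.

28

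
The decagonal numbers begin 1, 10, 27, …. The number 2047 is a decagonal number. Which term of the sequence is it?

23

Set n(4n−3) = 2047, giving 4n² − 3n − 2047 = 0.
The discriminant is 9 + 16·2047 = 32761, and √32761 = 181.
So n = (3 + 181) / 8 = 184/8 = 23.
Check: 23·(4·23 − 3) = 2047. ✓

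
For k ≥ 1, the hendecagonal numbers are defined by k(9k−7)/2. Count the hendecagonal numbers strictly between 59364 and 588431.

The n-th hendecagonal number is n(9n−7)/2.
Smallest index with value > 59364: n = 116 (giving 60146).
Largest index with value < 588431: n = 361 (giving 585181).
Indices 116 through 361: 246 terms.

246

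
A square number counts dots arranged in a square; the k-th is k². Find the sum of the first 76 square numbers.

149226

Σ_{i=1}^{76} i² = 76·77·153/6 = 149226.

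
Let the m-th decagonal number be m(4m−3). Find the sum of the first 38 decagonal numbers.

Σ i(4i−3) = 4Σi² − 3Σi over i = 1..38.
Σi = 741 and Σi² = 19019.
4·19019 − 3·741 = 73853.

73853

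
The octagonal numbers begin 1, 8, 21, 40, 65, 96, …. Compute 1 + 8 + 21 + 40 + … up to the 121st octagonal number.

1778821

Σ i(3i−2) = 3Σi² − 2Σi over i = 1..121.
Σi = 7381 and Σi² = 597861.
3·597861 − 2·7381 = 1778821.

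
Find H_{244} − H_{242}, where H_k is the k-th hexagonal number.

244·(2·244 − 1) = 118828 and 242·(2·242 − 1) = 116886.
Difference: 118828 − 116886 = 1942.

1942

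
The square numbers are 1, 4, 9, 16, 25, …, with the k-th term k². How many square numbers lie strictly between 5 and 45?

4

The n-th square number is n².
Smallest index with value > 5: n = 3 (giving 9).
Largest index with value < 45: n = 6 (giving 36).
Indices 3 through 6: 4 terms.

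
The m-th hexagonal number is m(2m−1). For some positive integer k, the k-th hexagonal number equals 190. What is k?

Set n(2n−1) = 190, giving 2n² − n − 190 = 0.
The discriminant is 1 + 8·190 = 1521, and √1521 = 39.
So n = (1 + 39) / 4 = 40/4 = 10.

10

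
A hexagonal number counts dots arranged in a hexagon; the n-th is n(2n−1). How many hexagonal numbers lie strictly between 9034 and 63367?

111

The n-th hexagonal number is n(2n−1).
Smallest index with value > 9034: n = 68 (giving 9180).
Largest index with value < 63367: n = 178 (giving 63190).
Indices 68 through 178: 111 terms.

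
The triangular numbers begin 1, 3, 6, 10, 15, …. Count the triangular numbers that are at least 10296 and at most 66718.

The n-th triangular number is n(n+1)/2.
Smallest index with value ≥ 10296: n = 143 (giving 10296).
Largest index with value ≤ 66718: n = 364 (giving 66430).
Indices 143 through 364: 222 terms.

222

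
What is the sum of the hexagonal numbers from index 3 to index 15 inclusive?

Σ i(2i−1) = 2Σi² − Σi over i = 3..15.
Σi = 120 − 3 = 117 and Σi² = 1240 − 5 = 1235.
2·1235 − 1·117 = 2353.

2353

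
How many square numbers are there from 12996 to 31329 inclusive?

64

The n-th square number is n².
Smallest index with value ≥ 12996: n = 114 (giving 12996).
Largest index with value ≤ 31329: n = 177 (giving 31329).
Indices 114 through 177: 64 terms.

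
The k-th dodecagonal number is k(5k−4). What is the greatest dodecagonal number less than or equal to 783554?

782496

Solve n(5n−4) ≤ 783554 for integer n.
n = 396 gives 782496 ≤ 783554, while n = 397 gives 786457 > 783554; so the answer is 782496.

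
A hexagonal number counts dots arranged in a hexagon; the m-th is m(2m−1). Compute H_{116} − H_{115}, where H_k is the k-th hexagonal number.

461

Consecutive hexagonal numbers differ by 4n − 3: here 4·116 − 3 = 461.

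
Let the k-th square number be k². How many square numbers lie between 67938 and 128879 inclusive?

The n-th square number is n².
Smallest index with value ≥ 67938: n = 261 (giving 68121).
Largest index with value ≤ 128879: n = 358 (giving 128164).
Indices 261 through 358: 98 terms.

98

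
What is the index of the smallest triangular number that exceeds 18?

6

Solve n(n+1)/2 > 18 for integer n.
The largest n with value ≤ 18 is 5 (since 15 ≤ 18 < 21), so the first above is n = 6, value 21.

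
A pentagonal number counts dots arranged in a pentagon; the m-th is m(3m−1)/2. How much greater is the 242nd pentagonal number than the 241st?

724

Consecutive pentagonal numbers differ by 3n − 2: here 3·242 − 2 = 724.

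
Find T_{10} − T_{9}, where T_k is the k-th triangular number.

10

Consecutive triangular numbers differ by n: T_{10} − T_{9} = 10.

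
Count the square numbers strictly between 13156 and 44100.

The n-th square number is n².
Smallest index with value > 13156: n = 115 (giving 13225).
Largest index with value < 44100: n = 209 (giving 43681).
Indices 115 through 209: 95 terms.

95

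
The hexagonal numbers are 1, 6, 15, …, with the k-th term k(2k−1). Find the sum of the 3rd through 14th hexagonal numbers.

1918

Σ i(2i−1) = 2Σi² − Σi over i = 3..14.
Σi = 105 − 3 = 102 and Σi² = 1015 − 5 = 1010.
2·1010 − 1·102 = 1918.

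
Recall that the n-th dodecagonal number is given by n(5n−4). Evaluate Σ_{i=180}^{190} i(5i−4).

1874785

Σ i(5i−4) = 5Σi² − 4Σi over i = 180..190.
Σi = 18145 − 16110 = 2035 and Σi² = 2304415 − 1927830 = 376585.
5·376585 − 4·2035 = 1874785.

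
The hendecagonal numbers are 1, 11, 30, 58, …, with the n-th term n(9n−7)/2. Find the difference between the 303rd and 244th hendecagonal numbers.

303·(9·303 − 7)/2 = 412080 and 244·(9·244 − 7)/2 = 267058.
Difference: 412080 − 267058 = 145022.

145022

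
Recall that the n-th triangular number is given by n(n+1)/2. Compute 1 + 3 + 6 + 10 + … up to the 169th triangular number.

Σ i(i+1)/2 = (Σi² + Σi) / 2 over i = 1..169.
Σi = 14365 and Σi² = 1623245.
(1·1623245 + 1·14365) / 2 = 1637610/2 = 818805.

818805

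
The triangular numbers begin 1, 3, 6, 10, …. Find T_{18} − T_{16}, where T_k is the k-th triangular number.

18·19/2 = 171 and 16·17/2 = 136.
Difference: 171 − 136 = 35.

35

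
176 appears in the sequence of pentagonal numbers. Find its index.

Set n(3n−1)/2 = 176, giving 3n² − n − 352 = 0.
The discriminant is 1 + 24·176 = 4225, and √4225 = 65.
So n = (1 + 65) / 6 = 66/6 = 11.
Check: 11·(3·11 − 1)/2 = 176. ✓

11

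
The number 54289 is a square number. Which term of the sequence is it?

233

We need n² = 54289, so n = √54289 = 233.
Check: 233² = 54289. ✓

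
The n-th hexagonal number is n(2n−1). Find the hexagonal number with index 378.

285390

378·(2·378 − 1) = 378·755 = 285390.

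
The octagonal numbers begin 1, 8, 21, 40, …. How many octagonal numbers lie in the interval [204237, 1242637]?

The n-th octagonal number is n(3n−2).
Smallest index with value ≥ 204237: n = 262 (giving 205408).
Largest index with value ≤ 1242637: n = 643 (giving 1239061).
Indices 262 through 643: 382 terms.

382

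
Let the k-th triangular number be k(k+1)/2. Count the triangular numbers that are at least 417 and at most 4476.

The n-th triangular number is n(n+1)/2.
Smallest index with value ≥ 417: n = 29 (giving 435).
Largest index with value ≤ 4476: n = 94 (giving 4465).
Indices 29 through 94: 66 terms.

66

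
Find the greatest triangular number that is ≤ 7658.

7626

Solve n(n+1)/2 ≤ 7658 for integer n.
n = 123 gives 7626 ≤ 7658, while n = 124 gives 7750 > 7658; so the answer is 7626.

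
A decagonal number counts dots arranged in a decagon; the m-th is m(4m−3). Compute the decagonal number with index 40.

6280

The 40th decagonal number is n(4n−3) with n = 40.
40·(4·40 − 3) = 40·157 = 6280.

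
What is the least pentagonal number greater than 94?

117

Solve n(3n−1)/2 > 94 for integer n.
The largest n with value ≤ 94 is 8 (since 92 ≤ 94 < 117), so the first above is n = 9, value 117.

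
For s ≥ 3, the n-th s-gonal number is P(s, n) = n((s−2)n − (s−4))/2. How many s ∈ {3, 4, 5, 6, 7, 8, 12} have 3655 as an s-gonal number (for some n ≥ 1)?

s = 3: P(3, 85) = 3655. ✓
s = 4: P(4, 60) = 3600 and P(4, 61) = 3721; 3655 is not s-gonal.
s = 5: P(5, 49) = 3577 and P(5, 50) = 3725; 3655 is not s-gonal.
s = 6: P(6, 43) = 3655. ✓
s = 7: P(7, 38) = 3553 and P(7, 39) = 3744; 3655 is not s-gonal.
s = 8: P(8, 35) = 3605 and P(8, 36) = 3816; 3655 is not s-gonal.
s = 12: P(12, 27) = 3537 and P(12, 28) = 3808; 3655 is not s-gonal.
Hits: s ∈ {3, 6} → 2.

2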